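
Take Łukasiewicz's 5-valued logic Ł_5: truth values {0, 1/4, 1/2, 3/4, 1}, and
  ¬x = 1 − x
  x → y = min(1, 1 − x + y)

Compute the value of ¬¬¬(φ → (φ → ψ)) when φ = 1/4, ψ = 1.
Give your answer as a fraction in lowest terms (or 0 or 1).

0

φ → ψ = 1/4 → 1 = 1
φ → (φ → ψ) = 1/4 → 1 = 1
¬(φ → (φ → ψ)) = ¬1 = 0
¬¬(φ → (φ → ψ)) = ¬0 = 1
¬¬¬(φ → (φ → ψ)) = ¬1 = 0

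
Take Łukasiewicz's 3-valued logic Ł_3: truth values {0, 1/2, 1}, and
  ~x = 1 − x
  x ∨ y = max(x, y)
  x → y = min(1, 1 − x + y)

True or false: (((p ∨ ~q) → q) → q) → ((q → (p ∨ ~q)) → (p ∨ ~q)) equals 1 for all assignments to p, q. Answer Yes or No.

Yes

p = 0, q = 0 ↦ 1
p = 0, q = 1/2 ↦ 1
p = 0, q = 1 ↦ 1
p = 1/2, q = 0 ↦ 1
p = 1/2, q = 1/2 ↦ 1
p = 1/2, q = 1 ↦ 1
p = 1, q = 0 ↦ 1
p = 1, q = 1/2 ↦ 1
p = 1, q = 1 ↦ 1
Every assignment gives a value ≥ 1.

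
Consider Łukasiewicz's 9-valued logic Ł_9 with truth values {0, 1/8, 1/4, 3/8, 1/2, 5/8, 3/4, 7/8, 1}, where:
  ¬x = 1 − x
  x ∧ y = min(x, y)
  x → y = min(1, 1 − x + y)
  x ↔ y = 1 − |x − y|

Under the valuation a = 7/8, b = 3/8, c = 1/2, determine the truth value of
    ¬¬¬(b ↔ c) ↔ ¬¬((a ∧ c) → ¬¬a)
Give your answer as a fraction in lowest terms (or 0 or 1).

b ↔ c = 3/8 ↔ 1/2 = 7/8
¬(b ↔ c) = ¬7/8 = 1/8
¬¬(b ↔ c) = ¬1/8 = 7/8
¬¬¬(b ↔ c) = ¬7/8 = 1/8
a ∧ c = 7/8 ∧ 1/2 = 1/2
¬a = ¬7/8 = 1/8
¬¬a = ¬1/8 = 7/8
(a ∧ c) → ¬¬a = 1/2 → 7/8 = 1
¬((a ∧ c) → ¬¬a) = ¬1 = 0
¬¬((a ∧ c) → ¬¬a) = ¬0 = 1
¬¬¬(b ↔ c) ↔ ¬¬((a ∧ c) → ¬¬a) = 1/8 ↔ 1 = 1/8

1/8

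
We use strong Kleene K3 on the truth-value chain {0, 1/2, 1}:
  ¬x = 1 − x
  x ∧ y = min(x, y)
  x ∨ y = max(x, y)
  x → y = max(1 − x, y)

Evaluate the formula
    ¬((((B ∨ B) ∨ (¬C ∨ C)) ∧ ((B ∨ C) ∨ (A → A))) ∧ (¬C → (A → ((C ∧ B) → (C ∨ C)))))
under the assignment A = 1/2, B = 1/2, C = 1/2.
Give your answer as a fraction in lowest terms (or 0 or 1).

B ∨ B = 1/2 ∨ 1/2 = 1/2
¬C = ¬1/2 = 1/2
¬C ∨ C = 1/2 ∨ 1/2 = 1/2
(B ∨ B) ∨ (¬C ∨ C) = 1/2 ∨ 1/2 = 1/2
B ∨ C = 1/2 ∨ 1/2 = 1/2
A → A = 1/2 → 1/2 = 1/2
(B ∨ C) ∨ (A → A) = 1/2 ∨ 1/2 = 1/2
((B ∨ B) ∨ (¬C ∨ C)) ∧ ((B ∨ C) ∨ (A → A)) = 1/2 ∧ 1/2 = 1/2
¬C = ¬1/2 = 1/2
C ∧ B = 1/2 ∧ 1/2 = 1/2
C ∨ C = 1/2 ∨ 1/2 = 1/2
(C ∧ B) → (C ∨ C) = 1/2 → 1/2 = 1/2
A → ((C ∧ B) → (C ∨ C)) = 1/2 → 1/2 = 1/2
¬C → (A → ((C ∧ B) → (C ∨ C))) = 1/2 → 1/2 = 1/2
(((B ∨ B) ∨ (¬C ∨ C)) ∧ ((B ∨ C) ∨ (A → A))) ∧ (¬C → (A → ((C ∧ B) → (C ∨ C)))) = 1/2 ∧ 1/2 = 1/2
¬((((B ∨ B) ∨ (¬C ∨ C)) ∧ ((B ∨ C) ∨ (A → A))) ∧ (¬C → (A → ((C ∧ B) → (C ∨ C))))) = ¬1/2 = 1/2

1/2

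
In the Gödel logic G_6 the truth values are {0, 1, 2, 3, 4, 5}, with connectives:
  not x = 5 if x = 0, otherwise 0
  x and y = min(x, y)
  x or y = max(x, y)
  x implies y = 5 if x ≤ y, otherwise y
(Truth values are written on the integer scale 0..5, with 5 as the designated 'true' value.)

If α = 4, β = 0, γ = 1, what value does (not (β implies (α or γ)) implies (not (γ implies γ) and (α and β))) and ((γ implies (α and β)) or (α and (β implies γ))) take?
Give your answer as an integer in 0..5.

4

α or γ = 4 or 1 = 4
β implies (α or γ) = 0 implies 4 = 5
not (β implies (α or γ)) = not 5 = 0
γ implies γ = 1 implies 1 = 5
not (γ implies γ) = not 5 = 0
α and β = 4 and 0 = 0
not (γ implies γ) and (α and β) = 0 and 0 = 0
not (β implies (α or γ)) implies (not (γ implies γ) and (α and β)) = 0 implies 0 = 5
α and β = 4 and 0 = 0
γ implies (α and β) = 1 implies 0 = 0
β implies γ = 0 implies 1 = 5
α and (β implies γ) = 4 and 5 = 4
(γ implies (α and β)) or (α and (β implies γ)) = 0 or 4 = 4
(not (β implies (α or γ)) implies (not (γ implies γ) and (α and β))) and ((γ implies (α and β)) or (α and (β implies γ))) = 5 and 4 = 4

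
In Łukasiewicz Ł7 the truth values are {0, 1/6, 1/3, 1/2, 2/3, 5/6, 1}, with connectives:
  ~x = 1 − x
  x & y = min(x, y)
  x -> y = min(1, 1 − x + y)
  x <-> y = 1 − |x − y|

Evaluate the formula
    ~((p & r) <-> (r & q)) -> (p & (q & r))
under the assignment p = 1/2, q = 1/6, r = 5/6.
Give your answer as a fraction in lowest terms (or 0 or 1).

p & r = 1/2 & 5/6 = 1/2
r & q = 5/6 & 1/6 = 1/6
(p & r) <-> (r & q) = 1/2 <-> 1/6 = 2/3
~((p & r) <-> (r & q)) = ~2/3 = 1/3
q & r = 1/6 & 5/6 = 1/6
p & (q & r) = 1/2 & 1/6 = 1/6
~((p & r) <-> (r & q)) -> (p & (q & r)) = 1/3 -> 1/6 = 5/6

5/6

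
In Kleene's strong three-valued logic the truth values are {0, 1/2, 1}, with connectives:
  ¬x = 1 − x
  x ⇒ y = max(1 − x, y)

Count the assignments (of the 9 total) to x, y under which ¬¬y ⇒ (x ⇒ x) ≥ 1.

7

x = 0, y = 0 ↦ 1  ≥
x = 0, y = 1/2 ↦ 1  ≥
x = 0, y = 1 ↦ 1  ≥
x = 1/2, y = 0 ↦ 1  ≥
x = 1/2, y = 1/2 ↦ 1/2  <
x = 1/2, y = 1 ↦ 1/2  <
x = 1, y = 0 ↦ 1  ≥
x = 1, y = 1/2 ↦ 1  ≥
x = 1, y = 1 ↦ 1  ≥
So 7 of the 9 assignments meet the threshold.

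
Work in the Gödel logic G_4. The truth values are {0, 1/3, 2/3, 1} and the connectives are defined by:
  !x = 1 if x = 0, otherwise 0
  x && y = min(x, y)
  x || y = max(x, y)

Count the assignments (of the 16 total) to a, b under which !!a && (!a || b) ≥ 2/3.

6

a = 0, b = 0 ↦ 0  <
a = 0, b = 1/3 ↦ 0  <
a = 0, b = 2/3 ↦ 0  <
a = 0, b = 1 ↦ 0  <
a = 1/3, b = 0 ↦ 0  <
a = 1/3, b = 1/3 ↦ 1/3  <
a = 1/3, b = 2/3 ↦ 2/3  ≥
a = 1/3, b = 1 ↦ 1  ≥
a = 2/3, b = 0 ↦ 0  <
a = 2/3, b = 1/3 ↦ 1/3  <
a = 2/3, b = 2/3 ↦ 2/3  ≥
a = 2/3, b = 1 ↦ 1  ≥
a = 1, b = 0 ↦ 0  <
a = 1, b = 1/3 ↦ 1/3  <
a = 1, b = 2/3 ↦ 2/3  ≥
a = 1, b = 1 ↦ 1  ≥
So 6 of the 16 assignments meet the threshold.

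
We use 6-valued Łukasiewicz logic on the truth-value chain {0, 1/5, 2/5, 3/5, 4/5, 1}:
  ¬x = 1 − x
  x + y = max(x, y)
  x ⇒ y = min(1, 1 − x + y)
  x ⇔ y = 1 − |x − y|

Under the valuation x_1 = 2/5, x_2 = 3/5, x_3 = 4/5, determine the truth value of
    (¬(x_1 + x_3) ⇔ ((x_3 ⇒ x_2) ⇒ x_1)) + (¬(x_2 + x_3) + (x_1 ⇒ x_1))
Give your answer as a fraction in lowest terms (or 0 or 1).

1

x_1 + x_3 = 2/5 + 4/5 = 4/5
¬(x_1 + x_3) = ¬4/5 = 1/5
x_3 ⇒ x_2 = 4/5 ⇒ 3/5 = 4/5
(x_3 ⇒ x_2) ⇒ x_1 = 4/5 ⇒ 2/5 = 3/5
¬(x_1 + x_3) ⇔ ((x_3 ⇒ x_2) ⇒ x_1) = 1/5 ⇔ 3/5 = 3/5
x_2 + x_3 = 3/5 + 4/5 = 4/5
¬(x_2 + x_3) = ¬4/5 = 1/5
x_1 ⇒ x_1 = 2/5 ⇒ 2/5 = 1
¬(x_2 + x_3) + (x_1 ⇒ x_1) = 1/5 + 1 = 1
(¬(x_1 + x_3) ⇔ ((x_3 ⇒ x_2) ⇒ x_1)) + (¬(x_2 + x_3) + (x_1 ⇒ x_1)) = 3/5 + 1 = 1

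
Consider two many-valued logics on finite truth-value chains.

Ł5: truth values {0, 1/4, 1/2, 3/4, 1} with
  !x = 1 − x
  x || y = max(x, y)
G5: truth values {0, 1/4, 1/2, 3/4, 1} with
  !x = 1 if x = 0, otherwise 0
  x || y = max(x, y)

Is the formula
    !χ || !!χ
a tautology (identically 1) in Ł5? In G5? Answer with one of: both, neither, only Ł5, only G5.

only G5

In Ł5: at χ = 1/4 the value is 3/4 — not a tautology.
In G5: every assignment gives 1 — tautology.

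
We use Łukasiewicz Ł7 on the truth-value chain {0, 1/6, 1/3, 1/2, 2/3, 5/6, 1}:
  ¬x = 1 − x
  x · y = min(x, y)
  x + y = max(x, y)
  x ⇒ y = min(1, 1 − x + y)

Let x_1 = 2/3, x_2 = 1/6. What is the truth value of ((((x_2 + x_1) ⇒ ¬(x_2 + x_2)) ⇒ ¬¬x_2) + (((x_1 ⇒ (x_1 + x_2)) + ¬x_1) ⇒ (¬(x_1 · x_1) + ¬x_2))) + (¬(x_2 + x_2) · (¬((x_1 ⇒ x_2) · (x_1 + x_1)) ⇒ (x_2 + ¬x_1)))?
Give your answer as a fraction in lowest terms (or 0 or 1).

x_2 + x_1 = 1/6 + 2/3 = 2/3
x_2 + x_2 = 1/6 + 1/6 = 1/6
¬(x_2 + x_2) = ¬1/6 = 5/6
(x_2 + x_1) ⇒ ¬(x_2 + x_2) = 2/3 ⇒ 5/6 = 1
¬x_2 = ¬1/6 = 5/6
¬¬x_2 = ¬5/6 = 1/6
((x_2 + x_1) ⇒ ¬(x_2 + x_2)) ⇒ ¬¬x_2 = 1 ⇒ 1/6 = 1/6
x_1 + x_2 = 2/3 + 1/6 = 2/3
x_1 ⇒ (x_1 + x_2) = 2/3 ⇒ 2/3 = 1
¬x_1 = ¬2/3 = 1/3
(x_1 ⇒ (x_1 + x_2)) + ¬x_1 = 1 + 1/3 = 1
x_1 · x_1 = 2/3 · 2/3 = 2/3
¬(x_1 · x_1) = ¬2/3 = 1/3
¬x_2 = ¬1/6 = 5/6
¬(x_1 · x_1) + ¬x_2 = 1/3 + 5/6 = 5/6
((x_1 ⇒ (x_1 + x_2)) + ¬x_1) ⇒ (¬(x_1 · x_1) + ¬x_2) = 1 ⇒ 5/6 = 5/6
(((x_2 + x_1) ⇒ ¬(x_2 + x_2)) ⇒ ¬¬x_2) + (((x_1 ⇒ (x_1 + x_2)) + ¬x_1) ⇒ (¬(x_1 · x_1) + ¬x_2)) = 1/6 + 5/6 = 5/6
x_2 + x_2 = 1/6 + 1/6 = 1/6
¬(x_2 + x_2) = ¬1/6 = 5/6
x_1 ⇒ x_2 = 2/3 ⇒ 1/6 = 1/2
x_1 + x_1 = 2/3 + 2/3 = 2/3
(x_1 ⇒ x_2) · (x_1 + x_1) = 1/2 · 2/3 = 1/2
¬((x_1 ⇒ x_2) · (x_1 + x_1)) = ¬1/2 = 1/2
¬x_1 = ¬2/3 = 1/3
x_2 + ¬x_1 = 1/6 + 1/3 = 1/3
¬((x_1 ⇒ x_2) · (x_1 + x_1)) ⇒ (x_2 + ¬x_1) = 1/2 ⇒ 1/3 = 5/6
¬(x_2 + x_2) · (¬((x_1 ⇒ x_2) · (x_1 + x_1)) ⇒ (x_2 + ¬x_1)) = 5/6 · 5/6 = 5/6
((((x_2 + x_1) ⇒ ¬(x_2 + x_2)) ⇒ ¬¬x_2) + (((x_1 ⇒ (x_1 + x_2)) + ¬x_1) ⇒ (¬(x_1 · x_1) + ¬x_2))) + (¬(x_2 + x_2) · (¬((x_1 ⇒ x_2) · (x_1 + x_1)) ⇒ (x_2 + ¬x_1))) = 5/6 + 5/6 = 5/6

5/6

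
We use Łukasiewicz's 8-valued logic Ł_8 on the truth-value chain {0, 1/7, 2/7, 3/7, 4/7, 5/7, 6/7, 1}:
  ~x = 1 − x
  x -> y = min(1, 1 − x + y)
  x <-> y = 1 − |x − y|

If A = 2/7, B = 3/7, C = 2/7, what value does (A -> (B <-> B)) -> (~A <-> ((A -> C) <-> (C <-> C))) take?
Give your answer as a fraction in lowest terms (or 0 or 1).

5/7

B <-> B = 3/7 <-> 3/7 = 1
A -> (B <-> B) = 2/7 -> 1 = 1
~A = ~2/7 = 5/7
A -> C = 2/7 -> 2/7 = 1
C <-> C = 2/7 <-> 2/7 = 1
(A -> C) <-> (C <-> C) = 1 <-> 1 = 1
~A <-> ((A -> C) <-> (C <-> C)) = 5/7 <-> 1 = 5/7
(A -> (B <-> B)) -> (~A <-> ((A -> C) <-> (C <-> C))) = 1 -> 5/7 = 5/7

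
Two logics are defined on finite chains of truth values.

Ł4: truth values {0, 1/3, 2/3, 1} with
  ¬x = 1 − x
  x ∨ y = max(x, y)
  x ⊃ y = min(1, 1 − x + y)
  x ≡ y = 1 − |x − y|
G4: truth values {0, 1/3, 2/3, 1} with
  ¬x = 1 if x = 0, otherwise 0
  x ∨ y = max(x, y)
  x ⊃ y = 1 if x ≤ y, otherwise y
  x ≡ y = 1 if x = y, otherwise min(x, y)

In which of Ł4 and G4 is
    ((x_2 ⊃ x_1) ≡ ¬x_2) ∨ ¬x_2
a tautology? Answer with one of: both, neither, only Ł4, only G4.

In Ł4: at x_1 = 1/3, x_2 = 1/3 the value is 2/3 — not a tautology.
In G4: at x_1 = 1/3, x_2 = 1/3 the value is 0 — not a tautology.

neither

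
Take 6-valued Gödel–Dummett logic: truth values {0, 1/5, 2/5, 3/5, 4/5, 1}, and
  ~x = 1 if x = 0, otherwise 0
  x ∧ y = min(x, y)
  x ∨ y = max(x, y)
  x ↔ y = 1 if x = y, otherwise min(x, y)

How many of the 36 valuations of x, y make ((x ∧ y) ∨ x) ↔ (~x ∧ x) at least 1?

value 1: 6 assignments (counts)
value 0: 30 assignments
So 6 of the 36 assignments meet the threshold.

6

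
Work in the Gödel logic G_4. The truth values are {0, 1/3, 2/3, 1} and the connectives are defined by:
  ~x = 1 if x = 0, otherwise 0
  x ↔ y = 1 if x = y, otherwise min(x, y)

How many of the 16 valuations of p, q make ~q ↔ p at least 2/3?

5

p = 0, q = 0 ↦ 0  <
p = 0, q = 1/3 ↦ 1  ≥
p = 0, q = 2/3 ↦ 1  ≥
p = 0, q = 1 ↦ 1  ≥
p = 1/3, q = 0 ↦ 1/3  <
p = 1/3, q = 1/3 ↦ 0  <
p = 1/3, q = 2/3 ↦ 0  <
p = 1/3, q = 1 ↦ 0  <
p = 2/3, q = 0 ↦ 2/3  ≥
p = 2/3, q = 1/3 ↦ 0  <
p = 2/3, q = 2/3 ↦ 0  <
p = 2/3, q = 1 ↦ 0  <
p = 1, q = 0 ↦ 1  ≥
p = 1, q = 1/3 ↦ 0  <
p = 1, q = 2/3 ↦ 0  <
p = 1, q = 1 ↦ 0  <
So 5 of the 16 assignments meet the threshold.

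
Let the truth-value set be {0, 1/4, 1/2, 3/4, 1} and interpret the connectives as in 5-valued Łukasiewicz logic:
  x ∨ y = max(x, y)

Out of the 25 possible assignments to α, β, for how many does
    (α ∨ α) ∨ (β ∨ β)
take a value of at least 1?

value 1: 9 assignments (counts)
value 3/4: 7 assignments
value 1/2: 5 assignments
value 1/4: 3 assignments
value 0: 1 assignment
So 9 of the 25 assignments meet the threshold.

9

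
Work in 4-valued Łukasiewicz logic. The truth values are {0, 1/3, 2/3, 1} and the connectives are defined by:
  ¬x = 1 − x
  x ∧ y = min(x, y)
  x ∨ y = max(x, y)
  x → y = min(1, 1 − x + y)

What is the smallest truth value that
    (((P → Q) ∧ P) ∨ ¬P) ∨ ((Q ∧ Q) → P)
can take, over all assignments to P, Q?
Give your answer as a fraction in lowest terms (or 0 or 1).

2/3

Take P = 1/3, Q = 2/3:
P → Q = 1/3 → 2/3 = 1
(P → Q) ∧ P = 1 ∧ 1/3 = 1/3
¬P = ¬1/3 = 2/3
((P → Q) ∧ P) ∨ ¬P = 1/3 ∨ 2/3 = 2/3
Q ∧ Q = 2/3 ∧ 2/3 = 2/3
(Q ∧ Q) → P = 2/3 → 1/3 = 2/3
(((P → Q) ∧ P) ∨ ¬P) ∨ ((Q ∧ Q) → P) = 2/3 ∨ 2/3 = 2/3
No assignment yields a value below 2/3, so this is the minimum.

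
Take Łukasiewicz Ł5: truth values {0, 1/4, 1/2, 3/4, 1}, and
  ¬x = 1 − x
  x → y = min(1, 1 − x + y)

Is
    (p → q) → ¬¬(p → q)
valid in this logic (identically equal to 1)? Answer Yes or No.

At p = 1, q = 1/4, for instance:
p → q = 1 → 1/4 = 1/4
¬(p → q) = ¬1/4 = 3/4
¬¬(p → q) = ¬3/4 = 1/4
(p → q) → ¬¬(p → q) = 1/4 → 1/4 = 1
and checking the remaining 24 assignments likewise gives ≥ 1 in every case.

Yes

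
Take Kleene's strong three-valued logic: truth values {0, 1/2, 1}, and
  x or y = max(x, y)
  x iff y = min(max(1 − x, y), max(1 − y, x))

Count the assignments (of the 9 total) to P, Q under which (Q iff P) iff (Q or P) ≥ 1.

P = 0, Q = 0 ↦ 0  <
P = 0, Q = 1/2 ↦ 1/2  <
P = 0, Q = 1 ↦ 0  <
P = 1/2, Q = 0 ↦ 1/2  <
P = 1/2, Q = 1/2 ↦ 1/2  <
P = 1/2, Q = 1 ↦ 1/2  <
P = 1, Q = 0 ↦ 0  <
P = 1, Q = 1/2 ↦ 1/2  <
P = 1, Q = 1 ↦ 1  ≥
So 1 of the 9 assignments meets the threshold.

1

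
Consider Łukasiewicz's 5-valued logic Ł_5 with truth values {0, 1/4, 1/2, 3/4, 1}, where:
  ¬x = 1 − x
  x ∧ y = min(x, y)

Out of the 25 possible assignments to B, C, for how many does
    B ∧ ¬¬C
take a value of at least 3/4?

4

value 1: 1 assignment (counts)
value 3/4: 3 assignments (counts)
value 1/2: 5 assignments
value 1/4: 7 assignments
value 0: 9 assignments
So 4 of the 25 assignments meet the threshold.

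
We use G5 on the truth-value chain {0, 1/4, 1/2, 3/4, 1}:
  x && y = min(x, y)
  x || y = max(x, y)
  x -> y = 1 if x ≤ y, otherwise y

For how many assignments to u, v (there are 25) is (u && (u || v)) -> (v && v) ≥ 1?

value 1: 15 assignments (counts)
value 3/4: 1 assignment
value 1/2: 2 assignments
value 1/4: 3 assignments
value 0: 4 assignments
So 15 of the 25 assignments meet the threshold.

15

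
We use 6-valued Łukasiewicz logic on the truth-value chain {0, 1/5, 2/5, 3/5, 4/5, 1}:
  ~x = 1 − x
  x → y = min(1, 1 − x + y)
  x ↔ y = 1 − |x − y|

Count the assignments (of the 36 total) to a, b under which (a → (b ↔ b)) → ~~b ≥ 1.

value 1: 6 assignments (counts)
value 4/5: 6 assignments
value 3/5: 6 assignments
value 2/5: 6 assignments
value 1/5: 6 assignments
value 0: 6 assignments
So 6 of the 36 assignments meet the threshold.

6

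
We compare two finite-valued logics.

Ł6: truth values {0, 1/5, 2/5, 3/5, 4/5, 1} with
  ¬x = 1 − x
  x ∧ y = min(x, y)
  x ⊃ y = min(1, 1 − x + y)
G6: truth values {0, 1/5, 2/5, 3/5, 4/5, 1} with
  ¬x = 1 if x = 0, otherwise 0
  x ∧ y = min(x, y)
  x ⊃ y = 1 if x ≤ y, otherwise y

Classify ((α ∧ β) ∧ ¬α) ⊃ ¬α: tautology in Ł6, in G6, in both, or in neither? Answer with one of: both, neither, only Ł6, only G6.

In Ł6: every assignment gives 1 — tautology.
In G6: every assignment gives 1 — tautology.

both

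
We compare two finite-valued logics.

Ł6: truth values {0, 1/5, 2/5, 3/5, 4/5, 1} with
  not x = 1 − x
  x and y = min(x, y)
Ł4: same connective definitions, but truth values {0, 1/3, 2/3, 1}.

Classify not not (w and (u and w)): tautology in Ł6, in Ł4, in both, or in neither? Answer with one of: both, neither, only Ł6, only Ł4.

In Ł6: at u = 0, w = 0 the value is 0 — not a tautology.
In Ł4: at u = 0, w = 0 the value is 0 — not a tautology.

neither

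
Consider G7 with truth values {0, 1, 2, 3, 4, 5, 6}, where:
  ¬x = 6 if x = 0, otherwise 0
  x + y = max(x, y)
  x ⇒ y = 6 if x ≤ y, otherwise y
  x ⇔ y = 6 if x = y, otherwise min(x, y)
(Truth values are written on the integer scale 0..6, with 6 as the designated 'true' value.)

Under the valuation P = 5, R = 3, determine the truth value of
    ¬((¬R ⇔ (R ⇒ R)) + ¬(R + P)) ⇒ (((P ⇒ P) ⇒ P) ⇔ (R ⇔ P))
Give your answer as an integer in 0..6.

¬R = ¬3 = 0
R ⇒ R = 3 ⇒ 3 = 6
¬R ⇔ (R ⇒ R) = 0 ⇔ 6 = 0
R + P = 3 + 5 = 5
¬(R + P) = ¬5 = 0
(¬R ⇔ (R ⇒ R)) + ¬(R + P) = 0 + 0 = 0
¬((¬R ⇔ (R ⇒ R)) + ¬(R + P)) = ¬0 = 6
P ⇒ P = 5 ⇒ 5 = 6
(P ⇒ P) ⇒ P = 6 ⇒ 5 = 5
R ⇔ P = 3 ⇔ 5 = 3
((P ⇒ P) ⇒ P) ⇔ (R ⇔ P) = 5 ⇔ 3 = 3
¬((¬R ⇔ (R ⇒ R)) + ¬(R + P)) ⇒ (((P ⇒ P) ⇒ P) ⇔ (R ⇔ P)) = 6 ⇒ 3 = 3

3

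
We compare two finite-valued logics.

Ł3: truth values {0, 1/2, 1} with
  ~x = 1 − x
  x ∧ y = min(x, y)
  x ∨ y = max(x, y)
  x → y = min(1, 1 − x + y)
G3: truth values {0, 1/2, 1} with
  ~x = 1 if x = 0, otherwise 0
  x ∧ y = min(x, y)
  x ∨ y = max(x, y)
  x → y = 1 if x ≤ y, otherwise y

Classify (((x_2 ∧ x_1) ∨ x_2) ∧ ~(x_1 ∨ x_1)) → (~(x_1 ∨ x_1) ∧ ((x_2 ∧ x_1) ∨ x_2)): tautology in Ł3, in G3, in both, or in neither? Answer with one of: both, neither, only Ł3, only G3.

In Ł3: every assignment gives 1 — tautology.
In G3: every assignment gives 1 — tautology.

both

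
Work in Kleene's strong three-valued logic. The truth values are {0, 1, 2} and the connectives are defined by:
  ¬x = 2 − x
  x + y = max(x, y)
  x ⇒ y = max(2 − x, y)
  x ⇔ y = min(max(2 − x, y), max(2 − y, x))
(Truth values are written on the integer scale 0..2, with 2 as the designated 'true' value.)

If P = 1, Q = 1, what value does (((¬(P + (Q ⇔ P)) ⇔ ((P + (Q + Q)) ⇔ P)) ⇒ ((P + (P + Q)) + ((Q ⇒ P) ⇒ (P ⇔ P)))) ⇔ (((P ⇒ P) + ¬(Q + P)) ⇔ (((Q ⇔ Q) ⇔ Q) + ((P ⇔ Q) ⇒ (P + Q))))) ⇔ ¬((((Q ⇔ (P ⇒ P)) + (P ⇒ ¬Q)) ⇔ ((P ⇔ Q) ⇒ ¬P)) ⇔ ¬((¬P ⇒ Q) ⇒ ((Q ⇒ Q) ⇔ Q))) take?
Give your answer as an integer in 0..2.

1

Q ⇔ P = 1 ⇔ 1 = 1
P + (Q ⇔ P) = 1 + 1 = 1
¬(P + (Q ⇔ P)) = ¬1 = 1
Q + Q = 1 + 1 = 1
P + (Q + Q) = 1 + 1 = 1
(P + (Q + Q)) ⇔ P = 1 ⇔ 1 = 1
¬(P + (Q ⇔ P)) ⇔ ((P + (Q + Q)) ⇔ P) = 1 ⇔ 1 = 1
P + Q = 1 + 1 = 1
P + (P + Q) = 1 + 1 = 1
Q ⇒ P = 1 ⇒ 1 = 1
P ⇔ P = 1 ⇔ 1 = 1
(Q ⇒ P) ⇒ (P ⇔ P) = 1 ⇒ 1 = 1
(P + (P + Q)) + ((Q ⇒ P) ⇒ (P ⇔ P)) = 1 + 1 = 1
(¬(P + (Q ⇔ P)) ⇔ ((P + (Q + Q)) ⇔ P)) ⇒ ((P + (P + Q)) + ((Q ⇒ P) ⇒ (P ⇔ P))) = 1 ⇒ 1 = 1
P ⇒ P = 1 ⇒ 1 = 1
Q + P = 1 + 1 = 1
¬(Q + P) = ¬1 = 1
(P ⇒ P) + ¬(Q + P) = 1 + 1 = 1
Q ⇔ Q = 1 ⇔ 1 = 1
(Q ⇔ Q) ⇔ Q = 1 ⇔ 1 = 1
P ⇔ Q = 1 ⇔ 1 = 1
P + Q = 1 + 1 = 1
(P ⇔ Q) ⇒ (P + Q) = 1 ⇒ 1 = 1
((Q ⇔ Q) ⇔ Q) + ((P ⇔ Q) ⇒ (P + Q)) = 1 + 1 = 1
((P ⇒ P) + ¬(Q + P)) ⇔ (((Q ⇔ Q) ⇔ Q) + ((P ⇔ Q) ⇒ (P + Q))) = 1 ⇔ 1 = 1
((¬(P + (Q ⇔ P)) ⇔ ((P + (Q + Q)) ⇔ P)) ⇒ ((P + (P + Q)) + ((Q ⇒ P) ⇒ (P ⇔ P)))) ⇔ (((P ⇒ P) + ¬(Q + P)) ⇔ (((Q ⇔ Q) ⇔ Q) + ((P ⇔ Q) ⇒ (P + Q)))) = 1 ⇔ 1 = 1
P ⇒ P = 1 ⇒ 1 = 1
Q ⇔ (P ⇒ P) = 1 ⇔ 1 = 1
¬Q = ¬1 = 1
P ⇒ ¬Q = 1 ⇒ 1 = 1
(Q ⇔ (P ⇒ P)) + (P ⇒ ¬Q) = 1 + 1 = 1
P ⇔ Q = 1 ⇔ 1 = 1
¬P = ¬1 = 1
(P ⇔ Q) ⇒ ¬P = 1 ⇒ 1 = 1
((Q ⇔ (P ⇒ P)) + (P ⇒ ¬Q)) ⇔ ((P ⇔ Q) ⇒ ¬P) = 1 ⇔ 1 = 1
¬P = ¬1 = 1
¬P ⇒ Q = 1 ⇒ 1 = 1
Q ⇒ Q = 1 ⇒ 1 = 1
(Q ⇒ Q) ⇔ Q = 1 ⇔ 1 = 1
(¬P ⇒ Q) ⇒ ((Q ⇒ Q) ⇔ Q) = 1 ⇒ 1 = 1
¬((¬P ⇒ Q) ⇒ ((Q ⇒ Q) ⇔ Q)) = ¬1 = 1
(((Q ⇔ (P ⇒ P)) + (P ⇒ ¬Q)) ⇔ ((P ⇔ Q) ⇒ ¬P)) ⇔ ¬((¬P ⇒ Q) ⇒ ((Q ⇒ Q) ⇔ Q)) = 1 ⇔ 1 = 1
¬((((Q ⇔ (P ⇒ P)) + (P ⇒ ¬Q)) ⇔ ((P ⇔ Q) ⇒ ¬P)) ⇔ ¬((¬P ⇒ Q) ⇒ ((Q ⇒ Q) ⇔ Q))) = ¬1 = 1
(((¬(P + (Q ⇔ P)) ⇔ ((P + (Q + Q)) ⇔ P)) ⇒ ((P + (P + Q)) + ((Q ⇒ P) ⇒ (P ⇔ P)))) ⇔ (((P ⇒ P) + ¬(Q + P)) ⇔ (((Q ⇔ Q) ⇔ Q) + ((P ⇔ Q) ⇒ (P + Q))))) ⇔ ¬((((Q ⇔ (P ⇒ P)) + (P ⇒ ¬Q)) ⇔ ((P ⇔ Q) ⇒ ¬P)) ⇔ ¬((¬P ⇒ Q) ⇒ ((Q ⇒ Q) ⇔ Q))) = 1 ⇔ 1 = 1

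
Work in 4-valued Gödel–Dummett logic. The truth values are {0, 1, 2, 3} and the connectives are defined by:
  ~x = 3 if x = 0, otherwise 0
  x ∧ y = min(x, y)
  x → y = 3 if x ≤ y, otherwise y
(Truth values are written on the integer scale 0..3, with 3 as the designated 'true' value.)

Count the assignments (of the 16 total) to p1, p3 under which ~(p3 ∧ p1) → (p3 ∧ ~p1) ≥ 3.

p1 = 0, p3 = 0 ↦ 0  <
p1 = 0, p3 = 1 ↦ 1  <
p1 = 0, p3 = 2 ↦ 2  <
p1 = 0, p3 = 3 ↦ 3  ≥
p1 = 1, p3 = 0 ↦ 0  <
p1 = 1, p3 = 1 ↦ 3  ≥
p1 = 1, p3 = 2 ↦ 3  ≥
p1 = 1, p3 = 3 ↦ 3  ≥
p1 = 2, p3 = 0 ↦ 0  <
p1 = 2, p3 = 1 ↦ 3  ≥
p1 = 2, p3 = 2 ↦ 3  ≥
p1 = 2, p3 = 3 ↦ 3  ≥
p1 = 3, p3 = 0 ↦ 0  <
p1 = 3, p3 = 1 ↦ 3  ≥
p1 = 3, p3 = 2 ↦ 3  ≥
p1 = 3, p3 = 3 ↦ 3  ≥
So 10 of the 16 assignments meet the threshold.

10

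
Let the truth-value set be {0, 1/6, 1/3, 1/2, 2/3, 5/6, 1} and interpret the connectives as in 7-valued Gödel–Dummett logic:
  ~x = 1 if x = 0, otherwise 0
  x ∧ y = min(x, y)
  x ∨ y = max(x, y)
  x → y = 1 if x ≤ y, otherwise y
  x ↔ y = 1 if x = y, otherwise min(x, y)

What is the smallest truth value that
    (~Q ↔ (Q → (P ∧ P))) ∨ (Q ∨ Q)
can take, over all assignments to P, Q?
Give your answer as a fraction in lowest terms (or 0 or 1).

Take P = 1/6, Q = 1/6:
~Q = ~1/6 = 0
P ∧ P = 1/6 ∧ 1/6 = 1/6
Q → (P ∧ P) = 1/6 → 1/6 = 1
~Q ↔ (Q → (P ∧ P)) = 0 ↔ 1 = 0
Q ∨ Q = 1/6 ∨ 1/6 = 1/6
(~Q ↔ (Q → (P ∧ P))) ∨ (Q ∨ Q) = 0 ∨ 1/6 = 1/6
No assignment yields a value below 1/6, so this is the minimum.

1/6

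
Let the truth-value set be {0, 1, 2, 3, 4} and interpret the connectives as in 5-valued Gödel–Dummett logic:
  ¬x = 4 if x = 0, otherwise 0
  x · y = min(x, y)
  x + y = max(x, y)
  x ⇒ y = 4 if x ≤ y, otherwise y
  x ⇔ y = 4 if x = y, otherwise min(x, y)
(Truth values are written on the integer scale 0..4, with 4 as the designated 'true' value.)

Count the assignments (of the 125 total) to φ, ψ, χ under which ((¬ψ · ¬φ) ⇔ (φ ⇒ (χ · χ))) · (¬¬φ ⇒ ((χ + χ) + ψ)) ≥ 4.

value 4: 9 assignments (counts)
value 3: 4 assignments
value 2: 4 assignments
value 1: 4 assignments
value 0: 104 assignments
So 9 of the 125 assignments meet the threshold.

9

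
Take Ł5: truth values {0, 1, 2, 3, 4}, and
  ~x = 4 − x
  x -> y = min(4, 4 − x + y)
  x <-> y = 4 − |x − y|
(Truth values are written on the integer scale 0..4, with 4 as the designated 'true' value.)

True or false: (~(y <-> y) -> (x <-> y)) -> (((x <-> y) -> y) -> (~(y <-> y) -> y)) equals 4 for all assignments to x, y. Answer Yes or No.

Yes

At x = 0, y = 1, for instance:
y <-> y = 1 <-> 1 = 4
~(y <-> y) = ~4 = 0
x <-> y = 0 <-> 1 = 3
~(y <-> y) -> (x <-> y) = 0 -> 3 = 4
(x <-> y) -> y = 3 -> 1 = 2
~(y <-> y) -> y = 0 -> 1 = 4
((x <-> y) -> y) -> (~(y <-> y) -> y) = 2 -> 4 = 4
(~(y <-> y) -> (x <-> y)) -> (((x <-> y) -> y) -> (~(y <-> y) -> y)) = 4 -> 4 = 4
and checking the remaining 24 assignments likewise gives ≥ 4 in every case.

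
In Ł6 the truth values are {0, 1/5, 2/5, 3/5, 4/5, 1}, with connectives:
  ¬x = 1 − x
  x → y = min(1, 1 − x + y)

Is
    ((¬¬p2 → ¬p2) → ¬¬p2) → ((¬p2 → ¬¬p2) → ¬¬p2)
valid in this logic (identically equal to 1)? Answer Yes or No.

No

Counterexample: take p2 = 3/5.
¬p2 = ¬3/5 = 2/5
¬¬p2 = ¬2/5 = 3/5
¬p2 = ¬3/5 = 2/5
¬¬p2 → ¬p2 = 3/5 → 2/5 = 4/5
¬p2 = ¬3/5 = 2/5
¬¬p2 = ¬2/5 = 3/5
(¬¬p2 → ¬p2) → ¬¬p2 = 4/5 → 3/5 = 4/5
¬p2 = ¬3/5 = 2/5
¬p2 = ¬3/5 = 2/5
¬¬p2 = ¬2/5 = 3/5
¬p2 → ¬¬p2 = 2/5 → 3/5 = 1
¬p2 = ¬3/5 = 2/5
¬¬p2 = ¬2/5 = 3/5
(¬p2 → ¬¬p2) → ¬¬p2 = 1 → 3/5 = 3/5
((¬¬p2 → ¬p2) → ¬¬p2) → ((¬p2 → ¬¬p2) → ¬¬p2) = 4/5 → 3/5 = 4/5
This gives 4/5 ≠ 1.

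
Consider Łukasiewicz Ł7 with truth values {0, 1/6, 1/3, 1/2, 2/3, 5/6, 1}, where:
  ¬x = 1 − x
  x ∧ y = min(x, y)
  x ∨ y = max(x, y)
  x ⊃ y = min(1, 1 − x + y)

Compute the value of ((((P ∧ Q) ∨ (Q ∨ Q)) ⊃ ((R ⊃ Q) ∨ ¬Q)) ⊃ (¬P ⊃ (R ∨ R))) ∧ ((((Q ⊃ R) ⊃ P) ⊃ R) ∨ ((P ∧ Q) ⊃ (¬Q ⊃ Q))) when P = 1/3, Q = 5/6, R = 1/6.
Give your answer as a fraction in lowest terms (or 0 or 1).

1/2

P ∧ Q = 1/3 ∧ 5/6 = 1/3
Q ∨ Q = 5/6 ∨ 5/6 = 5/6
(P ∧ Q) ∨ (Q ∨ Q) = 1/3 ∨ 5/6 = 5/6
R ⊃ Q = 1/6 ⊃ 5/6 = 1
¬Q = ¬5/6 = 1/6
(R ⊃ Q) ∨ ¬Q = 1 ∨ 1/6 = 1
((P ∧ Q) ∨ (Q ∨ Q)) ⊃ ((R ⊃ Q) ∨ ¬Q) = 5/6 ⊃ 1 = 1
¬P = ¬1/3 = 2/3
R ∨ R = 1/6 ∨ 1/6 = 1/6
¬P ⊃ (R ∨ R) = 2/3 ⊃ 1/6 = 1/2
(((P ∧ Q) ∨ (Q ∨ Q)) ⊃ ((R ⊃ Q) ∨ ¬Q)) ⊃ (¬P ⊃ (R ∨ R)) = 1 ⊃ 1/2 = 1/2
Q ⊃ R = 5/6 ⊃ 1/6 = 1/3
(Q ⊃ R) ⊃ P = 1/3 ⊃ 1/3 = 1
((Q ⊃ R) ⊃ P) ⊃ R = 1 ⊃ 1/6 = 1/6
P ∧ Q = 1/3 ∧ 5/6 = 1/3
¬Q = ¬5/6 = 1/6
¬Q ⊃ Q = 1/6 ⊃ 5/6 = 1
(P ∧ Q) ⊃ (¬Q ⊃ Q) = 1/3 ⊃ 1 = 1
(((Q ⊃ R) ⊃ P) ⊃ R) ∨ ((P ∧ Q) ⊃ (¬Q ⊃ Q)) = 1/6 ∨ 1 = 1
((((P ∧ Q) ∨ (Q ∨ Q)) ⊃ ((R ⊃ Q) ∨ ¬Q)) ⊃ (¬P ⊃ (R ∨ R))) ∧ ((((Q ⊃ R) ⊃ P) ⊃ R) ∨ ((P ∧ Q) ⊃ (¬Q ⊃ Q))) = 1/2 ∧ 1 = 1/2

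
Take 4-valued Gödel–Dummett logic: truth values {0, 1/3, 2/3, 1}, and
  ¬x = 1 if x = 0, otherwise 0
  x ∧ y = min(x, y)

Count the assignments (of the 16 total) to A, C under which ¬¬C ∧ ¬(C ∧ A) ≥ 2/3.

3

A = 0, C = 0 ↦ 0  <
A = 0, C = 1/3 ↦ 1  ≥
A = 0, C = 2/3 ↦ 1  ≥
A = 0, C = 1 ↦ 1  ≥
A = 1/3, C = 0 ↦ 0  <
A = 1/3, C = 1/3 ↦ 0  <
A = 1/3, C = 2/3 ↦ 0  <
A = 1/3, C = 1 ↦ 0  <
A = 2/3, C = 0 ↦ 0  <
A = 2/3, C = 1/3 ↦ 0  <
A = 2/3, C = 2/3 ↦ 0  <
A = 2/3, C = 1 ↦ 0  <
A = 1, C = 0 ↦ 0  <
A = 1, C = 1/3 ↦ 0  <
A = 1, C = 2/3 ↦ 0  <
A = 1, C = 1 ↦ 0  <
So 3 of the 16 assignments meet the threshold.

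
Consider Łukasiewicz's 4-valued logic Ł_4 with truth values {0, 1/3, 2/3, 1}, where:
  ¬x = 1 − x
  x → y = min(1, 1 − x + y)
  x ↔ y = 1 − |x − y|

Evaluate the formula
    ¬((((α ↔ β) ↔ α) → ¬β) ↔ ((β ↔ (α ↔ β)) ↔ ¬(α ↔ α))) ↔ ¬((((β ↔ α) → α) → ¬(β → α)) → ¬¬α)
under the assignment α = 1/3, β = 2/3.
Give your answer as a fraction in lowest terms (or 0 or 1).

α ↔ β = 1/3 ↔ 2/3 = 2/3
(α ↔ β) ↔ α = 2/3 ↔ 1/3 = 2/3
¬β = ¬2/3 = 1/3
((α ↔ β) ↔ α) → ¬β = 2/3 → 1/3 = 2/3
α ↔ β = 1/3 ↔ 2/3 = 2/3
β ↔ (α ↔ β) = 2/3 ↔ 2/3 = 1
α ↔ α = 1/3 ↔ 1/3 = 1
¬(α ↔ α) = ¬1 = 0
(β ↔ (α ↔ β)) ↔ ¬(α ↔ α) = 1 ↔ 0 = 0
(((α ↔ β) ↔ α) → ¬β) ↔ ((β ↔ (α ↔ β)) ↔ ¬(α ↔ α)) = 2/3 ↔ 0 = 1/3
¬((((α ↔ β) ↔ α) → ¬β) ↔ ((β ↔ (α ↔ β)) ↔ ¬(α ↔ α))) = ¬1/3 = 2/3
β ↔ α = 2/3 ↔ 1/3 = 2/3
(β ↔ α) → α = 2/3 → 1/3 = 2/3
β → α = 2/3 → 1/3 = 2/3
¬(β → α) = ¬2/3 = 1/3
((β ↔ α) → α) → ¬(β → α) = 2/3 → 1/3 = 2/3
¬α = ¬1/3 = 2/3
¬¬α = ¬2/3 = 1/3
(((β ↔ α) → α) → ¬(β → α)) → ¬¬α = 2/3 → 1/3 = 2/3
¬((((β ↔ α) → α) → ¬(β → α)) → ¬¬α) = ¬2/3 = 1/3
¬((((α ↔ β) ↔ α) → ¬β) ↔ ((β ↔ (α ↔ β)) ↔ ¬(α ↔ α))) ↔ ¬((((β ↔ α) → α) → ¬(β → α)) → ¬¬α) = 2/3 ↔ 1/3 = 2/3

2/3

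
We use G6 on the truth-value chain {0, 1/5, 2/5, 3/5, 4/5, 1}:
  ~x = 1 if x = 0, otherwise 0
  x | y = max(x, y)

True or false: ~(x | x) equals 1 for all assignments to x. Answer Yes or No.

No

Counterexample: take x = 1/5.
x | x = 1/5 | 1/5 = 1/5
~(x | x) = ~1/5 = 0
This gives 0 ≠ 1.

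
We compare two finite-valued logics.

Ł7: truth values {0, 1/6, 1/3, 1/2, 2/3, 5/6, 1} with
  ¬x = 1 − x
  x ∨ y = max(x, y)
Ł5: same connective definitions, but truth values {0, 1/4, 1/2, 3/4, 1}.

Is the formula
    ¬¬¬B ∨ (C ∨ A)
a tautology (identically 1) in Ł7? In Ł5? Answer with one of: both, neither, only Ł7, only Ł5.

In Ł7: at A = 0, B = 1/6, C = 0 the value is 5/6 — not a tautology.
In Ł5: at A = 0, B = 1/4, C = 0 the value is 3/4 — not a tautology.

neither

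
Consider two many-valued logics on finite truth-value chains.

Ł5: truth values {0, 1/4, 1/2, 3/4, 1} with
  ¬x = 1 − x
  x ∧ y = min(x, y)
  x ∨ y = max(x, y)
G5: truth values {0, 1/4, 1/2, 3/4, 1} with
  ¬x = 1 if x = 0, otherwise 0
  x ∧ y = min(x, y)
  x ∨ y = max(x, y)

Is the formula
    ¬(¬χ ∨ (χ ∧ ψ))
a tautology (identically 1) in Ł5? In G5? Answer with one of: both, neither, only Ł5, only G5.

In Ł5: at ψ = 0, χ = 0 the value is 0 — not a tautology.
In G5: at ψ = 0, χ = 0 the value is 0 — not a tautology.

neither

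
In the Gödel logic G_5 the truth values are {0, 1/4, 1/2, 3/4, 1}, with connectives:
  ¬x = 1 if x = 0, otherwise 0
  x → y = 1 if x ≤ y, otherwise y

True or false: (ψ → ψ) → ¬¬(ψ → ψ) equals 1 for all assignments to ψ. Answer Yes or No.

Yes

ψ = 0 ↦ 1
ψ = 1/4 ↦ 1
ψ = 1/2 ↦ 1
ψ = 3/4 ↦ 1
ψ = 1 ↦ 1
Every assignment gives a value ≥ 1.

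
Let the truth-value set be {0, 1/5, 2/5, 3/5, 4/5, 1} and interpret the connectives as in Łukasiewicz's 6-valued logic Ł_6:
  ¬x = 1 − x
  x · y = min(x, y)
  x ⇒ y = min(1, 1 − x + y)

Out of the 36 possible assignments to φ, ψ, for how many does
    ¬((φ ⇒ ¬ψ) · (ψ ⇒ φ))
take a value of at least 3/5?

value 1: 2 assignments (counts)
value 4/5: 4 assignments (counts)
value 3/5: 6 assignments (counts)
value 2/5: 6 assignments
value 1/5: 6 assignments
value 0: 12 assignments
So 12 of the 36 assignments meet the threshold.

12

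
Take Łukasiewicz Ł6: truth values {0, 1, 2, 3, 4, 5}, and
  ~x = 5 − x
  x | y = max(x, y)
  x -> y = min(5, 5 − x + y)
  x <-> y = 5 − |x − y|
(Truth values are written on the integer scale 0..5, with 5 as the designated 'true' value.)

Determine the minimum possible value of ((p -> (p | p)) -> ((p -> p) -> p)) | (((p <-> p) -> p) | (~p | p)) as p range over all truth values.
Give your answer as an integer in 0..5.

Take p = 2:
p | p = 2 | 2 = 2
p -> (p | p) = 2 -> 2 = 5
p -> p = 2 -> 2 = 5
(p -> p) -> p = 5 -> 2 = 2
(p -> (p | p)) -> ((p -> p) -> p) = 5 -> 2 = 2
p <-> p = 2 <-> 2 = 5
(p <-> p) -> p = 5 -> 2 = 2
~p = ~2 = 3
~p | p = 3 | 2 = 3
((p <-> p) -> p) | (~p | p) = 2 | 3 = 3
((p -> (p | p)) -> ((p -> p) -> p)) | (((p <-> p) -> p) | (~p | p)) = 2 | 3 = 3
No assignment yields a value below 3, so this is the minimum.

3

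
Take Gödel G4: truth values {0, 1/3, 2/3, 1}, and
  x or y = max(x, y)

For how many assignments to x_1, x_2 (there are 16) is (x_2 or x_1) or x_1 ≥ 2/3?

x_1 = 0, x_2 = 0 ↦ 0  <
x_1 = 0, x_2 = 1/3 ↦ 1/3  <
x_1 = 0, x_2 = 2/3 ↦ 2/3  ≥
x_1 = 0, x_2 = 1 ↦ 1  ≥
x_1 = 1/3, x_2 = 0 ↦ 1/3  <
x_1 = 1/3, x_2 = 1/3 ↦ 1/3  <
x_1 = 1/3, x_2 = 2/3 ↦ 2/3  ≥
x_1 = 1/3, x_2 = 1 ↦ 1  ≥
x_1 = 2/3, x_2 = 0 ↦ 2/3  ≥
x_1 = 2/3, x_2 = 1/3 ↦ 2/3  ≥
x_1 = 2/3, x_2 = 2/3 ↦ 2/3  ≥
x_1 = 2/3, x_2 = 1 ↦ 1  ≥
x_1 = 1, x_2 = 0 ↦ 1  ≥
x_1 = 1, x_2 = 1/3 ↦ 1  ≥
x_1 = 1, x_2 = 2/3 ↦ 1  ≥
x_1 = 1, x_2 = 1 ↦ 1  ≥
So 12 of the 16 assignments meet the threshold.

12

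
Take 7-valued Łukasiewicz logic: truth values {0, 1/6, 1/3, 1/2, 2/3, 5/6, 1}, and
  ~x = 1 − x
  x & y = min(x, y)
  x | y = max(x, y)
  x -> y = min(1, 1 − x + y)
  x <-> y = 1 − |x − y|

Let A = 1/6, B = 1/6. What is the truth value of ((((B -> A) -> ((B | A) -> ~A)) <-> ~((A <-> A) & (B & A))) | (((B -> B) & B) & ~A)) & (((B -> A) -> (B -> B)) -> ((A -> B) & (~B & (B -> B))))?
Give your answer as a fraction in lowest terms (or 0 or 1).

5/6

B -> A = 1/6 -> 1/6 = 1
B | A = 1/6 | 1/6 = 1/6
~A = ~1/6 = 5/6
(B | A) -> ~A = 1/6 -> 5/6 = 1
(B -> A) -> ((B | A) -> ~A) = 1 -> 1 = 1
A <-> A = 1/6 <-> 1/6 = 1
B & A = 1/6 & 1/6 = 1/6
(A <-> A) & (B & A) = 1 & 1/6 = 1/6
~((A <-> A) & (B & A)) = ~1/6 = 5/6
((B -> A) -> ((B | A) -> ~A)) <-> ~((A <-> A) & (B & A)) = 1 <-> 5/6 = 5/6
B -> B = 1/6 -> 1/6 = 1
(B -> B) & B = 1 & 1/6 = 1/6
~A = ~1/6 = 5/6
((B -> B) & B) & ~A = 1/6 & 5/6 = 1/6
(((B -> A) -> ((B | A) -> ~A)) <-> ~((A <-> A) & (B & A))) | (((B -> B) & B) & ~A) = 5/6 | 1/6 = 5/6
B -> A = 1/6 -> 1/6 = 1
B -> B = 1/6 -> 1/6 = 1
(B -> A) -> (B -> B) = 1 -> 1 = 1
A -> B = 1/6 -> 1/6 = 1
~B = ~1/6 = 5/6
B -> B = 1/6 -> 1/6 = 1
~B & (B -> B) = 5/6 & 1 = 5/6
(A -> B) & (~B & (B -> B)) = 1 & 5/6 = 5/6
((B -> A) -> (B -> B)) -> ((A -> B) & (~B & (B -> B))) = 1 -> 5/6 = 5/6
((((B -> A) -> ((B | A) -> ~A)) <-> ~((A <-> A) & (B & A))) | (((B -> B) & B) & ~A)) & (((B -> A) -> (B -> B)) -> ((A -> B) & (~B & (B -> B)))) = 5/6 & 5/6 = 5/6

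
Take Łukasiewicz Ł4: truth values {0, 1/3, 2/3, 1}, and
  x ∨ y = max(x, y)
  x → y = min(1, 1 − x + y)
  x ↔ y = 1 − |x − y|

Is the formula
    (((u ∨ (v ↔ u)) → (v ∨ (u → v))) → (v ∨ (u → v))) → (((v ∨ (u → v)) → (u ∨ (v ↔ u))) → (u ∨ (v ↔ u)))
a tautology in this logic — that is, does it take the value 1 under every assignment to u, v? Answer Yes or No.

u = 0, v = 0 ↦ 1
u = 0, v = 1/3 ↦ 1
u = 0, v = 2/3 ↦ 1
u = 0, v = 1 ↦ 1
u = 1/3, v = 0 ↦ 1
u = 1/3, v = 1/3 ↦ 1
u = 1/3, v = 2/3 ↦ 1
u = 1/3, v = 1 ↦ 1
u = 2/3, v = 0 ↦ 1
u = 2/3, v = 1/3 ↦ 1
u = 2/3, v = 2/3 ↦ 1
u = 2/3, v = 1 ↦ 1
u = 1, v = 0 ↦ 1
u = 1, v = 1/3 ↦ 1
u = 1, v = 2/3 ↦ 1
u = 1, v = 1 ↦ 1
Every assignment gives a value ≥ 1.

Yes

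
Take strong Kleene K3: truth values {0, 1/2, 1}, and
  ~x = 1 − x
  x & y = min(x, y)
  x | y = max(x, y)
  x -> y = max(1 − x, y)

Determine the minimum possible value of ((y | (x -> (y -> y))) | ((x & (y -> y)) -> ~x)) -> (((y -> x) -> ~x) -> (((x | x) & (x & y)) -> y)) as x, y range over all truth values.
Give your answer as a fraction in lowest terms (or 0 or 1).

1/2

Take x = 1/2, y = 1/2:
y -> y = 1/2 -> 1/2 = 1/2
x -> (y -> y) = 1/2 -> 1/2 = 1/2
y | (x -> (y -> y)) = 1/2 | 1/2 = 1/2
y -> y = 1/2 -> 1/2 = 1/2
x & (y -> y) = 1/2 & 1/2 = 1/2
~x = ~1/2 = 1/2
(x & (y -> y)) -> ~x = 1/2 -> 1/2 = 1/2
(y | (x -> (y -> y))) | ((x & (y -> y)) -> ~x) = 1/2 | 1/2 = 1/2
y -> x = 1/2 -> 1/2 = 1/2
~x = ~1/2 = 1/2
(y -> x) -> ~x = 1/2 -> 1/2 = 1/2
x | x = 1/2 | 1/2 = 1/2
x & y = 1/2 & 1/2 = 1/2
(x | x) & (x & y) = 1/2 & 1/2 = 1/2
((x | x) & (x & y)) -> y = 1/2 -> 1/2 = 1/2
((y -> x) -> ~x) -> (((x | x) & (x & y)) -> y) = 1/2 -> 1/2 = 1/2
((y | (x -> (y -> y))) | ((x & (y -> y)) -> ~x)) -> (((y -> x) -> ~x) -> (((x | x) & (x & y)) -> y)) = 1/2 -> 1/2 = 1/2
No assignment yields a value below 1/2, so this is the minimum.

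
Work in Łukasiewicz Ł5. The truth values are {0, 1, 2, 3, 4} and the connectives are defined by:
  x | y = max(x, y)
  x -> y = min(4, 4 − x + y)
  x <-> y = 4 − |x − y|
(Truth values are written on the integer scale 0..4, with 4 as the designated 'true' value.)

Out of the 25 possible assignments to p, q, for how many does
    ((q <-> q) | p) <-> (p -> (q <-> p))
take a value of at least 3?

value 4: 19 assignments (counts)
value 3: 2 assignments (counts)
value 2: 2 assignments
value 1: 1 assignment
value 0: 1 assignment
So 21 of the 25 assignments meet the threshold.

21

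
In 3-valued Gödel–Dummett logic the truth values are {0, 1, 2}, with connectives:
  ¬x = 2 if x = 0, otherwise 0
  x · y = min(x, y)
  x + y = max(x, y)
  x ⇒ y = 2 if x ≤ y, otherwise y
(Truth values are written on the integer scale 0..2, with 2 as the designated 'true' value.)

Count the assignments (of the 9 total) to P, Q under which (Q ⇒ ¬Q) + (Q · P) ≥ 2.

4

P = 0, Q = 0 ↦ 2  ≥
P = 0, Q = 1 ↦ 0  <
P = 0, Q = 2 ↦ 0  <
P = 1, Q = 0 ↦ 2  ≥
P = 1, Q = 1 ↦ 1  <
P = 1, Q = 2 ↦ 1  <
P = 2, Q = 0 ↦ 2  ≥
P = 2, Q = 1 ↦ 1  <
P = 2, Q = 2 ↦ 2  ≥
So 4 of the 9 assignments meet the threshold.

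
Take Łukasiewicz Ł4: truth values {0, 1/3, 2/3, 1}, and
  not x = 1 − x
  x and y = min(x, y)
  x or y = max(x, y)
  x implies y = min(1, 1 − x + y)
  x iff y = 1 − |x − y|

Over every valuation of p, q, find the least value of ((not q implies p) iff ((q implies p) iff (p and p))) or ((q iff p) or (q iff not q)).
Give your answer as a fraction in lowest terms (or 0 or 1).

2/3

Take p = 1/3, q = 2/3:
not q = not 2/3 = 1/3
not q implies p = 1/3 implies 1/3 = 1
q implies p = 2/3 implies 1/3 = 2/3
p and p = 1/3 and 1/3 = 1/3
(q implies p) iff (p and p) = 2/3 iff 1/3 = 2/3
(not q implies p) iff ((q implies p) iff (p and p)) = 1 iff 2/3 = 2/3
q iff p = 2/3 iff 1/3 = 2/3
not q = not 2/3 = 1/3
q iff not q = 2/3 iff 1/3 = 2/3
(q iff p) or (q iff not q) = 2/3 or 2/3 = 2/3
((not q implies p) iff ((q implies p) iff (p and p))) or ((q iff p) or (q iff not q)) = 2/3 or 2/3 = 2/3
No assignment yields a value below 2/3, so this is the minimum.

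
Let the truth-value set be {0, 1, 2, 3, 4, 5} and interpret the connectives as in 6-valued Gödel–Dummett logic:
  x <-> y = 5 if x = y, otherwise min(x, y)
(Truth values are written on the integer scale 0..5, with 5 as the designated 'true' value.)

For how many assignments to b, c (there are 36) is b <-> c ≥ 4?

8

value 5: 6 assignments (counts)
value 4: 2 assignments (counts)
value 3: 4 assignments
value 2: 6 assignments
value 1: 8 assignments
value 0: 10 assignments
So 8 of the 36 assignments meet the threshold.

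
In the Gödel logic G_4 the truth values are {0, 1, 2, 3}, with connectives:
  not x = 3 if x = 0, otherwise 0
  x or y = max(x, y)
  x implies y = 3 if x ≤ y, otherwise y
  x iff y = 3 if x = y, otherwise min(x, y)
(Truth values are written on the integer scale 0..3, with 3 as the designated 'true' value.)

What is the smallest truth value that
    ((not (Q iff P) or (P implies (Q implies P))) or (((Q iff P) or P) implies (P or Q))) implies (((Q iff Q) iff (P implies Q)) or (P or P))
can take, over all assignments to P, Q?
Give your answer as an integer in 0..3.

1

Take P = 1, Q = 0:
Q iff P = 0 iff 1 = 0
not (Q iff P) = not 0 = 3
Q implies P = 0 implies 1 = 3
P implies (Q implies P) = 1 implies 3 = 3
not (Q iff P) or (P implies (Q implies P)) = 3 or 3 = 3
Q iff P = 0 iff 1 = 0
(Q iff P) or P = 0 or 1 = 1
P or Q = 1 or 0 = 1
((Q iff P) or P) implies (P or Q) = 1 implies 1 = 3
(not (Q iff P) or (P implies (Q implies P))) or (((Q iff P) or P) implies (P or Q)) = 3 or 3 = 3
Q iff Q = 0 iff 0 = 3
P implies Q = 1 implies 0 = 0
(Q iff Q) iff (P implies Q) = 3 iff 0 = 0
P or P = 1 or 1 = 1
((Q iff Q) iff (P implies Q)) or (P or P) = 0 or 1 = 1
((not (Q iff P) or (P implies (Q implies P))) or (((Q iff P) or P) implies (P or Q))) implies (((Q iff Q) iff (P implies Q)) or (P or P)) = 3 implies 1 = 1
No assignment yields a value below 1, so this is the minimum.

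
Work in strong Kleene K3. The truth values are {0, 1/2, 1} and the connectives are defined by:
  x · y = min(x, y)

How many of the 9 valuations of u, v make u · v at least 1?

u = 0, v = 0 ↦ 0  <
u = 0, v = 1/2 ↦ 0  <
u = 0, v = 1 ↦ 0  <
u = 1/2, v = 0 ↦ 0  <
u = 1/2, v = 1/2 ↦ 1/2  <
u = 1/2, v = 1 ↦ 1/2  <
u = 1, v = 0 ↦ 0  <
u = 1, v = 1/2 ↦ 1/2  <
u = 1, v = 1 ↦ 1  ≥
So 1 of the 9 assignments meets the threshold.

1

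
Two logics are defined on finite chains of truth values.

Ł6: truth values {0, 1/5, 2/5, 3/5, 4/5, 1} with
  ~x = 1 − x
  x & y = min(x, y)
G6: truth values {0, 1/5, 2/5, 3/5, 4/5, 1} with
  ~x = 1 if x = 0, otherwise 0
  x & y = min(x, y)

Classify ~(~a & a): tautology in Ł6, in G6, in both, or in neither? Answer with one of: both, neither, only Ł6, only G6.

In Ł6: at a = 1/5 the value is 4/5 — not a tautology.
In G6: every assignment gives 1 — tautology.

only G6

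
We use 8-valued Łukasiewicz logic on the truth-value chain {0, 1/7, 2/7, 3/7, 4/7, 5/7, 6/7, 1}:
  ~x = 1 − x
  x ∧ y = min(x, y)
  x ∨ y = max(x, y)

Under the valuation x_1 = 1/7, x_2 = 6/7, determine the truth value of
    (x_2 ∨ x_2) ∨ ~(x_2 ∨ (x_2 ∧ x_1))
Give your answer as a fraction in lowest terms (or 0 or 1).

x_2 ∨ x_2 = 6/7 ∨ 6/7 = 6/7
x_2 ∧ x_1 = 6/7 ∧ 1/7 = 1/7
x_2 ∨ (x_2 ∧ x_1) = 6/7 ∨ 1/7 = 6/7
~(x_2 ∨ (x_2 ∧ x_1)) = ~6/7 = 1/7
(x_2 ∨ x_2) ∨ ~(x_2 ∨ (x_2 ∧ x_1)) = 6/7 ∨ 1/7 = 6/7

6/7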